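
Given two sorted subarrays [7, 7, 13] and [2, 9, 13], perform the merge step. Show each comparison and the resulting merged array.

Merging process:

Compare 7 vs 2: take 2 from right. Merged: [2]
Compare 7 vs 9: take 7 from left. Merged: [2, 7]
Compare 7 vs 9: take 7 from left. Merged: [2, 7, 7]
Compare 13 vs 9: take 9 from right. Merged: [2, 7, 7, 9]
Compare 13 vs 13: take 13 from left. Merged: [2, 7, 7, 9, 13]
Append remaining from right: [13]. Merged: [2, 7, 7, 9, 13, 13]

Final merged array: [2, 7, 7, 9, 13, 13]
Total comparisons: 5

The merged array is [2, 7, 7, 9, 13, 13], requiring 5 comparisons. The merge step runs in O(n) time where n is the total number of elements.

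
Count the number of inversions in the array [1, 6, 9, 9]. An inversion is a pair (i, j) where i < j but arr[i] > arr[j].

Finding inversions in [1, 6, 9, 9]:


Total inversions: 0

The array has 0 inversions. It is already sorted.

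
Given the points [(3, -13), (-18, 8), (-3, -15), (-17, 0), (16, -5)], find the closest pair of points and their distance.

Computing all pairwise distances among 5 points:

d((3, -13), (-18, 8)) = 29.6985
d((3, -13), (-3, -15)) = 6.3246 <-- minimum
d((3, -13), (-17, 0)) = 23.8537
d((3, -13), (16, -5)) = 15.2643
d((-18, 8), (-3, -15)) = 27.4591
d((-18, 8), (-17, 0)) = 8.0623
d((-18, 8), (16, -5)) = 36.4005
d((-3, -15), (-17, 0)) = 20.5183
d((-3, -15), (16, -5)) = 21.4709
d((-17, 0), (16, -5)) = 33.3766

Closest pair: (3, -13) and (-3, -15) with distance 6.3246

The closest pair is (3, -13) and (-3, -15) with Euclidean distance 6.3246. For 5 points, brute-force pairwise comparison is shown above. For large n, the divide-and-conquer algorithm (sort by x, recurse on halves, check the dividing strip) achieves O(n log n).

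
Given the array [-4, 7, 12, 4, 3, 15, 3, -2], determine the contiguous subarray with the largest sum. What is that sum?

Using Kadane's algorithm on [-4, 7, 12, 4, 3, 15, 3, -2]:

Scanning through the array:
Position 1 (value 7): max_ending_here = 7, max_so_far = 7
Position 2 (value 12): max_ending_here = 19, max_so_far = 19
Position 3 (value 4): max_ending_here = 23, max_so_far = 23
Position 4 (value 3): max_ending_here = 26, max_so_far = 26
Position 5 (value 15): max_ending_here = 41, max_so_far = 41
Position 6 (value 3): max_ending_here = 44, max_so_far = 44
Position 7 (value -2): max_ending_here = 42, max_so_far = 44

Maximum subarray: [7, 12, 4, 3, 15, 3]
Maximum sum: 44

The maximum subarray is [7, 12, 4, 3, 15, 3] with sum 44. This subarray runs from index 1 to index 6.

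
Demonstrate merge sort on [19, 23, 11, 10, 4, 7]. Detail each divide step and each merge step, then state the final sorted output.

Merge sort trace:

Split: [19, 23, 11, 10, 4, 7] -> [19, 23, 11] and [10, 4, 7]
  Split: [19, 23, 11] -> [19] and [23, 11]
    Split: [23, 11] -> [23] and [11]
    Merge: [23] + [11] -> [11, 23]
  Merge: [19] + [11, 23] -> [11, 19, 23]
  Split: [10, 4, 7] -> [10] and [4, 7]
    Split: [4, 7] -> [4] and [7]
    Merge: [4] + [7] -> [4, 7]
  Merge: [10] + [4, 7] -> [4, 7, 10]
Merge: [11, 19, 23] + [4, 7, 10] -> [4, 7, 10, 11, 19, 23]

Final sorted array: [4, 7, 10, 11, 19, 23]

The merge sort proceeds by recursively splitting the array and merging sorted halves.
After all merges, the sorted array is [4, 7, 10, 11, 19, 23].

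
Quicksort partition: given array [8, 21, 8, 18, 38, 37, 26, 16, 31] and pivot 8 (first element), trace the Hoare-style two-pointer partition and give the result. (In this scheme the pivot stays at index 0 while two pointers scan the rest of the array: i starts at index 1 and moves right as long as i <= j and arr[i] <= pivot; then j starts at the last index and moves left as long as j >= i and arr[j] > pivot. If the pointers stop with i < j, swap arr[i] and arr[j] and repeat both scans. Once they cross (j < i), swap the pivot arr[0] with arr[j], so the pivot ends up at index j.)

Hoare-style two-pointer partition with pivot = 8:

Initial array: [8, 21, 8, 18, 38, 37, 26, 16, 31]

Pointers start at i = 1, j = 8.
i stops at index 1 (arr[1]=21 > 8), j stops at index 2 (arr[2]=8 <= 8): swap arr[1] and arr[2], array becomes [8, 8, 21, 18, 38, 37, 26, 16, 31]
i ends at 2, j ends at 1: the pointers have crossed (j < i), so scanning stops.

Swap pivot arr[0] with arr[1] to place pivot at position 1: [8, 8, 21, 18, 38, 37, 26, 16, 31]
Pivot position: 1

After partitioning with pivot 8, the array becomes [8, 8, 21, 18, 38, 37, 26, 16, 31]. The pivot is placed at index 1. All elements to the left of the pivot are <= 8, and all elements to the right are > 8.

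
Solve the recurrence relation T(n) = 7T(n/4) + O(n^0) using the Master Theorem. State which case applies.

Master Theorem for T(n) = 7T(n/4) + O(n^0):

a = 7, b = 4, c = 0
log_b(a) = log_4(7) = 1.4037

Case 1: c = 0 < log_4(7) = 1.4037
T(n) = O(n^(log_4 7))

For T(n) = 7T(n/4) + O(n^0): log_4(7) = 1.4037. This is Case 1 of the Master Theorem (c < log_b(a), work dominated by leaves), giving O(n^(log_4 7)).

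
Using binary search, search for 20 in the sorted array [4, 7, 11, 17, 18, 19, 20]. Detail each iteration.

Binary search for 20 in [4, 7, 11, 17, 18, 19, 20]:

lo=0, hi=6, mid=3, arr[mid]=17 -> 17 < 20, search right half
lo=4, hi=6, mid=5, arr[mid]=19 -> 19 < 20, search right half
lo=6, hi=6, mid=6, arr[mid]=20 -> Found target at index 6!

Binary search finds 20 at index 6 after 3 comparisons. The search repeatedly halves the search space by comparing with the middle element.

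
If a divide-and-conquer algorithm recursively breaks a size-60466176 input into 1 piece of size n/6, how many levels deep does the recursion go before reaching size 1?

For divide and conquer with division factor 6:

Problem sizes at each level:
Level 0: 60466176
Level 1: 10077696
Level 2: 1679616
Level 3: 279936
Level 4: 46656
Level 5: 7776
Level 6: 1296
Level 7: 216
Level 8: 36
Level 9: 6
Level 10: 1

The root is level 0 and the size-1 base case is level 10 (the tree spans levels 0 through 10, i.e. 11 levels counting the root), so the depth is the number of divisions: log_6(60466176) = 10

The recursion tree depth is log_6(60466176) = 10. At each level, the problem size is divided by 6, so it takes 10 divisions to reduce to a base case of size 1. The algorithm makes 1 recursive call at each level.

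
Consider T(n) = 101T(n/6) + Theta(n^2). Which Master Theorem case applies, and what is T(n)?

Master Theorem for T(n) = 101T(n/6) + O(n^2):

a = 101, b = 6, c = 2
log_b(a) = log_6(101) = 2.5757

Case 1: c = 2 < log_6(101) = 2.5757
T(n) = O(n^(log_6 101))

For T(n) = 101T(n/6) + O(n^2): log_6(101) = 2.5757. This is Case 1 of the Master Theorem (c < log_b(a), work dominated by leaves), giving O(n^(log_6 101)).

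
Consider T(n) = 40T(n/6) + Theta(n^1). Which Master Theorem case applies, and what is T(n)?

Master Theorem for T(n) = 40T(n/6) + O(n^1):

a = 40, b = 6, c = 1
log_b(a) = log_6(40) = 2.0588

Case 1: c = 1 < log_6(40) = 2.0588
T(n) = O(n^(log_6 40))

For T(n) = 40T(n/6) + O(n^1): log_6(40) = 2.0588. This is Case 1 of the Master Theorem (c < log_b(a), work dominated by leaves), giving O(n^(log_6 40)).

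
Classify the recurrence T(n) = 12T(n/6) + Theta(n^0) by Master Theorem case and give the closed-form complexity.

Master Theorem for T(n) = 12T(n/6) + O(n^0):

a = 12, b = 6, c = 0
log_b(a) = log_6(12) = 1.3869

Case 1: c = 0 < log_6(12) = 1.3869
T(n) = O(n^(log_6 12))

For T(n) = 12T(n/6) + O(n^0): log_6(12) = 1.3869. This is Case 1 of the Master Theorem (c < log_b(a), work dominated by leaves), giving O(n^(log_6 12)).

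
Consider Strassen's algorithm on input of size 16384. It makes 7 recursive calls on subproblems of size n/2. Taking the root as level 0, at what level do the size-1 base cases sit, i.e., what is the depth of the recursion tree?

For divide and conquer with division factor 2:

Problem sizes at each level:
Level 0: 16384
Level 1: 8192
Level 2: 4096
Level 3: 2048
Level 4: 1024
Level 5: 512
Level 6: 256
Level 7: 128
Level 8: 64
Level 9: 32
Level 10: 16
Level 11: 8
Level 12: 4
Level 13: 2
Level 14: 1

The root is level 0 and the size-1 base case is level 14 (the tree spans levels 0 through 14, i.e. 15 levels counting the root), so the depth is the number of divisions: log_2(16384) = 14

The recursion tree depth is log_2(16384) = 14. At each level, the problem size is divided by 2, so it takes 14 divisions to reduce to a base case of size 1. The algorithm makes 7 recursive calls at each level.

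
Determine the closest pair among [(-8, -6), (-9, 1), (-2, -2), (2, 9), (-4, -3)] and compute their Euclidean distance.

Computing all pairwise distances among 5 points:

d((-8, -6), (-9, 1)) = 7.0711
d((-8, -6), (-2, -2)) = 7.2111
d((-8, -6), (2, 9)) = 18.0278
d((-8, -6), (-4, -3)) = 5.0
d((-9, 1), (-2, -2)) = 7.6158
d((-9, 1), (2, 9)) = 13.6015
d((-9, 1), (-4, -3)) = 6.4031
d((-2, -2), (2, 9)) = 11.7047
d((-2, -2), (-4, -3)) = 2.2361 <-- minimum
d((2, 9), (-4, -3)) = 13.4164

Closest pair: (-2, -2) and (-4, -3) with distance 2.2361

The closest pair is (-2, -2) and (-4, -3) with Euclidean distance 2.2361. For 5 points, brute-force pairwise comparison is shown above. For large n, the divide-and-conquer algorithm (sort by x, recurse on halves, check the dividing strip) achieves O(n log n).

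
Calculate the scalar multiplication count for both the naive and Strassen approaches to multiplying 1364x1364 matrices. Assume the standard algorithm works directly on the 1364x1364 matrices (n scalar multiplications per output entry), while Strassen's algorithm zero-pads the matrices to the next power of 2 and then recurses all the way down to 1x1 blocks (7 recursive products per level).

Matrix multiplication for 1364x1364 matrices:

Strassen's algorithm requires power-of-2 dimensions. Pad 1364x1364 to 2048x2048 (next power of 2).

Standard algorithm: 1364^3 = 2537716544 multiplications
Strassen's algorithm: 7^(log2(2048)) = 7^11 = 1977326743 multiplications
Savings: 2537716544 - 1977326743 = 560389801 multiplications

Standard: 2537716544 multiplications (1364^3). Strassen: 1977326743 multiplications (7^11, after padding to 2048x2048). Strassen reduces 8 recursive multiplications to 7 at each level.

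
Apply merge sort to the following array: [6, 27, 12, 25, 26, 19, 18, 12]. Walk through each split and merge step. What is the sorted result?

Merge sort trace:

Split: [6, 27, 12, 25, 26, 19, 18, 12] -> [6, 27, 12, 25] and [26, 19, 18, 12]
  Split: [6, 27, 12, 25] -> [6, 27] and [12, 25]
    Split: [6, 27] -> [6] and [27]
    Merge: [6] + [27] -> [6, 27]
    Split: [12, 25] -> [12] and [25]
    Merge: [12] + [25] -> [12, 25]
  Merge: [6, 27] + [12, 25] -> [6, 12, 25, 27]
  Split: [26, 19, 18, 12] -> [26, 19] and [18, 12]
    Split: [26, 19] -> [26] and [19]
    Merge: [26] + [19] -> [19, 26]
    Split: [18, 12] -> [18] and [12]
    Merge: [18] + [12] -> [12, 18]
  Merge: [19, 26] + [12, 18] -> [12, 18, 19, 26]
Merge: [6, 12, 25, 27] + [12, 18, 19, 26] -> [6, 12, 12, 18, 19, 25, 26, 27]

Final sorted array: [6, 12, 12, 18, 19, 25, 26, 27]

The merge sort proceeds by recursively splitting the array and merging sorted halves.
After all merges, the sorted array is [6, 12, 12, 18, 19, 25, 26, 27].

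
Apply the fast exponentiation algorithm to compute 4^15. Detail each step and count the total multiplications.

Computing 4^15 by squaring (build up from 4^1; each line after the first costs one multiplication):

4^1 = 4
4^2 = (4^1)^2 = 4^2 = 16
4^3 = 4 * 4^2 = 4 * 16 = 64
4^6 = (4^3)^2 = 64^2 = 4096
4^7 = 4 * 4^6 = 4 * 4096 = 16384
4^14 = (4^7)^2 = 16384^2 = 268435456
4^15 = 4 * 4^14 = 4 * 268435456 = 1073741824

Result: 1073741824
Multiplications needed: 6 (6 lines after 4^1)

4^15 = 1073741824. Using exponentiation by squaring, this requires 6 multiplications. The key idea: if the exponent is even, square the half-power; if odd, multiply by the base once.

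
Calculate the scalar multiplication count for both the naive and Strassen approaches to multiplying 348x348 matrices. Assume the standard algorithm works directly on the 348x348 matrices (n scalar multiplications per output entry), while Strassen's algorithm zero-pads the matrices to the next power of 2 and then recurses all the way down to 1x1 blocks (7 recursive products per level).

Matrix multiplication for 348x348 matrices:

Strassen's algorithm requires power-of-2 dimensions. Pad 348x348 to 512x512 (next power of 2).

Standard algorithm: 348^3 = 42144192 multiplications
Strassen's algorithm: 7^(log2(512)) = 7^9 = 40353607 multiplications
Savings: 42144192 - 40353607 = 1790585 multiplications

Standard: 42144192 multiplications (348^3). Strassen: 40353607 multiplications (7^9, after padding to 512x512). Strassen reduces 8 recursive multiplications to 7 at each level.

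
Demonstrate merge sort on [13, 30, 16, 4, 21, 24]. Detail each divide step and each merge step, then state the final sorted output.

Merge sort trace:

Split: [13, 30, 16, 4, 21, 24] -> [13, 30, 16] and [4, 21, 24]
  Split: [13, 30, 16] -> [13] and [30, 16]
    Split: [30, 16] -> [30] and [16]
    Merge: [30] + [16] -> [16, 30]
  Merge: [13] + [16, 30] -> [13, 16, 30]
  Split: [4, 21, 24] -> [4] and [21, 24]
    Split: [21, 24] -> [21] and [24]
    Merge: [21] + [24] -> [21, 24]
  Merge: [4] + [21, 24] -> [4, 21, 24]
Merge: [13, 16, 30] + [4, 21, 24] -> [4, 13, 16, 21, 24, 30]

Final sorted array: [4, 13, 16, 21, 24, 30]

The merge sort proceeds by recursively splitting the array and merging sorted halves.
After all merges, the sorted array is [4, 13, 16, 21, 24, 30].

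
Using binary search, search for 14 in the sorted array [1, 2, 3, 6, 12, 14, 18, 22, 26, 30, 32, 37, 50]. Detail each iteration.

Binary search for 14 in [1, 2, 3, 6, 12, 14, 18, 22, 26, 30, 32, 37, 50]:

lo=0, hi=12, mid=6, arr[mid]=18 -> 18 > 14, search left half
lo=0, hi=5, mid=2, arr[mid]=3 -> 3 < 14, search right half
lo=3, hi=5, mid=4, arr[mid]=12 -> 12 < 14, search right half
lo=5, hi=5, mid=5, arr[mid]=14 -> Found target at index 5!

Binary search finds 14 at index 5 after 4 comparisons. The search repeatedly halves the search space by comparing with the middle element.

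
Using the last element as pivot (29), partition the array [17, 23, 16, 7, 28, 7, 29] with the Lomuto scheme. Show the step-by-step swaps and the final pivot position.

Lomuto partition with pivot = 29:

Initial array: [17, 23, 16, 7, 28, 7, 29]

arr[0]=17 <= 29: swap with position 0, array becomes [17, 23, 16, 7, 28, 7, 29]
arr[1]=23 <= 29: swap with position 1, array becomes [17, 23, 16, 7, 28, 7, 29]
arr[2]=16 <= 29: swap with position 2, array becomes [17, 23, 16, 7, 28, 7, 29]
arr[3]=7 <= 29: swap with position 3, array becomes [17, 23, 16, 7, 28, 7, 29]
arr[4]=28 <= 29: swap with position 4, array becomes [17, 23, 16, 7, 28, 7, 29]
arr[5]=7 <= 29: swap with position 5, array becomes [17, 23, 16, 7, 28, 7, 29]

Place pivot at position 6: [17, 23, 16, 7, 28, 7, 29]
Pivot position: 6

After partitioning with pivot 29, the array becomes [17, 23, 16, 7, 28, 7, 29]. The pivot is placed at index 6. All elements to the left of the pivot are <= 29, and all elements to the right are > 29.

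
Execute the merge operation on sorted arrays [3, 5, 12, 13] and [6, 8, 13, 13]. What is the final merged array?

Merging process:

Compare 3 vs 6: take 3 from left. Merged: [3]
Compare 5 vs 6: take 5 from left. Merged: [3, 5]
Compare 12 vs 6: take 6 from right. Merged: [3, 5, 6]
Compare 12 vs 8: take 8 from right. Merged: [3, 5, 6, 8]
Compare 12 vs 13: take 12 from left. Merged: [3, 5, 6, 8, 12]
Compare 13 vs 13: take 13 from left. Merged: [3, 5, 6, 8, 12, 13]
Append remaining from right: [13, 13]. Merged: [3, 5, 6, 8, 12, 13, 13, 13]

Final merged array: [3, 5, 6, 8, 12, 13, 13, 13]
Total comparisons: 6

The merged array is [3, 5, 6, 8, 12, 13, 13, 13], requiring 6 comparisons. The merge step runs in O(n) time where n is the total number of elements.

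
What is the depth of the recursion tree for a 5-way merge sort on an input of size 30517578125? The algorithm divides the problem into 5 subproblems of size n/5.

For divide and conquer with division factor 5:

Problem sizes at each level:
Level 0: 30517578125
Level 1: 6103515625
Level 2: 1220703125
Level 3: 244140625
Level 4: 48828125
Level 5: 9765625
Level 6: 1953125
Level 7: 390625
Level 8: 78125
Level 9: 15625
Level 10: 3125
Level 11: 625
Level 12: 125
Level 13: 25
Level 14: 5
Level 15: 1

The root is level 0 and the size-1 base case is level 15 (the tree spans levels 0 through 15, i.e. 16 levels counting the root), so the depth is the number of divisions: log_5(30517578125) = 15

The recursion tree depth is log_5(30517578125) = 15. At each level, the problem size is divided by 5, so it takes 15 divisions to reduce to a base case of size 1. The algorithm makes 5 recursive calls at each level.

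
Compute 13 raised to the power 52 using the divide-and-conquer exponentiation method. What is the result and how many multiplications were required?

Computing 13^52 by squaring (build up from 13^1; each line after the first costs one multiplication):

13^1 = 13
13^2 = (13^1)^2 = 13^2 = 169
13^3 = 13 * 13^2 = 13 * 169 = 2197
13^6 = (13^3)^2 = 2197^2 = 4826809
13^12 = (13^6)^2 = 4826809^2 = 23298085122481
13^13 = 13 * 13^12 = 13 * 23298085122481 = 302875106592253
13^26 = (13^13)^2 = 302875106592253^2 = 91733330193268616658399616009
13^52 = (13^26)^2 = 91733330193268616658399616009^2 = 8415003868347247618489696679505181495471801448798649088081

Result: 8415003868347247618489696679505181495471801448798649088081
Multiplications needed: 7 (7 lines after 13^1)

13^52 = 8415003868347247618489696679505181495471801448798649088081. Using exponentiation by squaring, this requires 7 multiplications. The key idea: if the exponent is even, square the half-power; if odd, multiply by the base once.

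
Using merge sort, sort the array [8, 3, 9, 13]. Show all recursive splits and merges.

Merge sort trace:

Split: [8, 3, 9, 13] -> [8, 3] and [9, 13]
  Split: [8, 3] -> [8] and [3]
  Merge: [8] + [3] -> [3, 8]
  Split: [9, 13] -> [9] and [13]
  Merge: [9] + [13] -> [9, 13]
Merge: [3, 8] + [9, 13] -> [3, 8, 9, 13]

Final sorted array: [3, 8, 9, 13]

The merge sort proceeds by recursively splitting the array and merging sorted halves.
After all merges, the sorted array is [3, 8, 9, 13].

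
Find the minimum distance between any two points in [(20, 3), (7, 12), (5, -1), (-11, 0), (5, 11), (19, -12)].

Computing all pairwise distances among 6 points:

d((20, 3), (7, 12)) = 15.8114
d((20, 3), (5, -1)) = 15.5242
d((20, 3), (-11, 0)) = 31.1448
d((20, 3), (5, 11)) = 17.0
d((20, 3), (19, -12)) = 15.0333
d((7, 12), (5, -1)) = 13.1529
d((7, 12), (-11, 0)) = 21.6333
d((7, 12), (5, 11)) = 2.2361 <-- minimum
d((7, 12), (19, -12)) = 26.8328
d((5, -1), (-11, 0)) = 16.0312
d((5, -1), (5, 11)) = 12.0
d((5, -1), (19, -12)) = 17.8045
d((-11, 0), (5, 11)) = 19.4165
d((-11, 0), (19, -12)) = 32.311
d((5, 11), (19, -12)) = 26.9258

Closest pair: (7, 12) and (5, 11) with distance 2.2361

The closest pair is (7, 12) and (5, 11) with Euclidean distance 2.2361. For 6 points, brute-force pairwise comparison is shown above. For large n, the divide-and-conquer algorithm (sort by x, recurse on halves, check the dividing strip) achieves O(n log n).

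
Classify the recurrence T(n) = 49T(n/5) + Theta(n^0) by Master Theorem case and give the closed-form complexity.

Master Theorem for T(n) = 49T(n/5) + O(n^0):

a = 49, b = 5, c = 0
log_b(a) = log_5(49) = 2.4181

Case 1: c = 0 < log_5(49) = 2.4181
T(n) = O(n^(log_5 49))

For T(n) = 49T(n/5) + O(n^0): log_5(49) = 2.4181. This is Case 1 of the Master Theorem (c < log_b(a), work dominated by leaves), giving O(n^(log_5 49)).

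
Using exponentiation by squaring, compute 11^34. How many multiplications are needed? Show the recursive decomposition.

Computing 11^34 by squaring (build up from 11^1; each line after the first costs one multiplication):

11^1 = 11
11^2 = (11^1)^2 = 11^2 = 121
11^4 = (11^2)^2 = 121^2 = 14641
11^8 = (11^4)^2 = 14641^2 = 214358881
11^16 = (11^8)^2 = 214358881^2 = 45949729863572161
11^17 = 11 * 11^16 = 11 * 45949729863572161 = 505447028499293771
11^34 = (11^17)^2 = 505447028499293771^2 = 255476698618765889551019445759400441

Result: 255476698618765889551019445759400441
Multiplications needed: 6 (6 lines after 11^1)

11^34 = 255476698618765889551019445759400441. Using exponentiation by squaring, this requires 6 multiplications. The key idea: if the exponent is even, square the half-power; if odd, multiply by the base once.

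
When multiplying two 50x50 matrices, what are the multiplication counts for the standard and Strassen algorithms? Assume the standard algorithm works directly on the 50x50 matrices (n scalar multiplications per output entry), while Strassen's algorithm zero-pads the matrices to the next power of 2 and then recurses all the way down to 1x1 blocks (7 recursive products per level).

Matrix multiplication for 50x50 matrices:

Strassen's algorithm requires power-of-2 dimensions. Pad 50x50 to 64x64 (next power of 2).

Standard algorithm: 50^3 = 125000 multiplications
Strassen's algorithm: 7^(log2(64)) = 7^6 = 117649 multiplications
Savings: 125000 - 117649 = 7351 multiplications

Standard: 125000 multiplications (50^3). Strassen: 117649 multiplications (7^6, after padding to 64x64). Strassen reduces 8 recursive multiplications to 7 at each level.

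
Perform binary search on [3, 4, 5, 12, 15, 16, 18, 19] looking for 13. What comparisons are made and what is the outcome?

Binary search for 13 in [3, 4, 5, 12, 15, 16, 18, 19]:

lo=0, hi=7, mid=3, arr[mid]=12 -> 12 < 13, search right half
lo=4, hi=7, mid=5, arr[mid]=16 -> 16 > 13, search left half
lo=4, hi=4, mid=4, arr[mid]=15 -> 15 > 13, search left half
lo=4 > hi=3, target 13 not found

Binary search determines that 13 is not in the array after 3 comparisons. The search space was exhausted without finding the target.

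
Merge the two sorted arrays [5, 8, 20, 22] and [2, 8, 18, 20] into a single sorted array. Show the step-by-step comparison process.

Merging process:

Compare 5 vs 2: take 2 from right. Merged: [2]
Compare 5 vs 8: take 5 from left. Merged: [2, 5]
Compare 8 vs 8: take 8 from left. Merged: [2, 5, 8]
Compare 20 vs 8: take 8 from right. Merged: [2, 5, 8, 8]
Compare 20 vs 18: take 18 from right. Merged: [2, 5, 8, 8, 18]
Compare 20 vs 20: take 20 from left. Merged: [2, 5, 8, 8, 18, 20]
Compare 22 vs 20: take 20 from right. Merged: [2, 5, 8, 8, 18, 20, 20]
Append remaining from left: [22]. Merged: [2, 5, 8, 8, 18, 20, 20, 22]

Final merged array: [2, 5, 8, 8, 18, 20, 20, 22]
Total comparisons: 7

The merged array is [2, 5, 8, 8, 18, 20, 20, 22], requiring 7 comparisons. The merge step runs in O(n) time where n is the total number of elements.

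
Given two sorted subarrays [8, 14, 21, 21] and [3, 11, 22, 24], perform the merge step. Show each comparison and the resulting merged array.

Merging process:

Compare 8 vs 3: take 3 from right. Merged: [3]
Compare 8 vs 11: take 8 from left. Merged: [3, 8]
Compare 14 vs 11: take 11 from right. Merged: [3, 8, 11]
Compare 14 vs 22: take 14 from left. Merged: [3, 8, 11, 14]
Compare 21 vs 22: take 21 from left. Merged: [3, 8, 11, 14, 21]
Compare 21 vs 22: take 21 from left. Merged: [3, 8, 11, 14, 21, 21]
Append remaining from right: [22, 24]. Merged: [3, 8, 11, 14, 21, 21, 22, 24]

Final merged array: [3, 8, 11, 14, 21, 21, 22, 24]
Total comparisons: 6

The merged array is [3, 8, 11, 14, 21, 21, 22, 24], requiring 6 comparisons. The merge step runs in O(n) time where n is the total number of elements.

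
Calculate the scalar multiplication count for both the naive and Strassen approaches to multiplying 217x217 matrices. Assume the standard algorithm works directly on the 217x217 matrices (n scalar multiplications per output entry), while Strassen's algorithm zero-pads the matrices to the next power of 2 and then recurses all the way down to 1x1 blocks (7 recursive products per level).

Matrix multiplication for 217x217 matrices:

Strassen's algorithm requires power-of-2 dimensions. Pad 217x217 to 256x256 (next power of 2).

Standard algorithm: 217^3 = 10218313 multiplications
Strassen's algorithm: 7^(log2(256)) = 7^8 = 5764801 multiplications
Savings: 10218313 - 5764801 = 4453512 multiplications

Standard: 10218313 multiplications (217^3). Strassen: 5764801 multiplications (7^8, after padding to 256x256). Strassen reduces 8 recursive multiplications to 7 at each level.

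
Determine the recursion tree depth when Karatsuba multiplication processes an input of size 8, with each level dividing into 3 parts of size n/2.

For divide and conquer with division factor 2:

Problem sizes at each level:
Level 0: 8
Level 1: 4
Level 2: 2
Level 3: 1

The root is level 0 and the size-1 base case is level 3 (the tree spans levels 0 through 3, i.e. 4 levels counting the root), so the depth is the number of divisions: log_2(8) = 3

The recursion tree depth is log_2(8) = 3. At each level, the problem size is divided by 2, so it takes 3 divisions to reduce to a base case of size 1. The algorithm makes 3 recursive calls at each level.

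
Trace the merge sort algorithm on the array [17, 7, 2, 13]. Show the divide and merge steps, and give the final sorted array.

Merge sort trace:

Split: [17, 7, 2, 13] -> [17, 7] and [2, 13]
  Split: [17, 7] -> [17] and [7]
  Merge: [17] + [7] -> [7, 17]
  Split: [2, 13] -> [2] and [13]
  Merge: [2] + [13] -> [2, 13]
Merge: [7, 17] + [2, 13] -> [2, 7, 13, 17]

Final sorted array: [2, 7, 13, 17]

The merge sort proceeds by recursively splitting the array and merging sorted halves.
After all merges, the sorted array is [2, 7, 13, 17].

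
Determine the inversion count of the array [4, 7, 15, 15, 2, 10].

Finding inversions in [4, 7, 15, 15, 2, 10]:

(0, 4): arr[0]=4 > arr[4]=2
(1, 4): arr[1]=7 > arr[4]=2
(2, 4): arr[2]=15 > arr[4]=2
(2, 5): arr[2]=15 > arr[5]=10
(3, 4): arr[3]=15 > arr[4]=2
(3, 5): arr[3]=15 > arr[5]=10

Total inversions: 6

The array has 6 inversion(s): (0,4), (1,4), (2,4), (2,5), (3,4), (3,5). Each pair (i,j) satisfies i < j and arr[i] > arr[j].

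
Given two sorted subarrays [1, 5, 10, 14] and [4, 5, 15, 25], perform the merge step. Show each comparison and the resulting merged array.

Merging process:

Compare 1 vs 4: take 1 from left. Merged: [1]
Compare 5 vs 4: take 4 from right. Merged: [1, 4]
Compare 5 vs 5: take 5 from left. Merged: [1, 4, 5]
Compare 10 vs 5: take 5 from right. Merged: [1, 4, 5, 5]
Compare 10 vs 15: take 10 from left. Merged: [1, 4, 5, 5, 10]
Compare 14 vs 15: take 14 from left. Merged: [1, 4, 5, 5, 10, 14]
Append remaining from right: [15, 25]. Merged: [1, 4, 5, 5, 10, 14, 15, 25]

Final merged array: [1, 4, 5, 5, 10, 14, 15, 25]
Total comparisons: 6

The merged array is [1, 4, 5, 5, 10, 14, 15, 25], requiring 6 comparisons. The merge step runs in O(n) time where n is the total number of elements.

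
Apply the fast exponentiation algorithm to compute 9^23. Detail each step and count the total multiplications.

Computing 9^23 by squaring (build up from 9^1; each line after the first costs one multiplication):

9^1 = 9
9^2 = (9^1)^2 = 9^2 = 81
9^4 = (9^2)^2 = 81^2 = 6561
9^5 = 9 * 9^4 = 9 * 6561 = 59049
9^10 = (9^5)^2 = 59049^2 = 3486784401
9^11 = 9 * 9^10 = 9 * 3486784401 = 31381059609
9^22 = (9^11)^2 = 31381059609^2 = 984770902183611232881
9^23 = 9 * 9^22 = 9 * 984770902183611232881 = 8862938119652501095929

Result: 8862938119652501095929
Multiplications needed: 7 (7 lines after 9^1)

9^23 = 8862938119652501095929. Using exponentiation by squaring, this requires 7 multiplications. The key idea: if the exponent is even, square the half-power; if odd, multiply by the base once.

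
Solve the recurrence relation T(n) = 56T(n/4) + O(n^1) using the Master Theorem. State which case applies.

Master Theorem for T(n) = 56T(n/4) + O(n^1):

a = 56, b = 4, c = 1
log_b(a) = log_4(56) = 2.9037

Case 1: c = 1 < log_4(56) = 2.9037
T(n) = O(n^(log_4 56))

For T(n) = 56T(n/4) + O(n^1): log_4(56) = 2.9037. This is Case 1 of the Master Theorem (c < log_b(a), work dominated by leaves), giving O(n^(log_4 56)).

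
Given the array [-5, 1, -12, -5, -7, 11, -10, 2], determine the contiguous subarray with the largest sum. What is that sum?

Using Kadane's algorithm on [-5, 1, -12, -5, -7, 11, -10, 2]:

Scanning through the array:
Position 1 (value 1): max_ending_here = 1, max_so_far = 1
Position 2 (value -12): max_ending_here = -11, max_so_far = 1
Position 3 (value -5): max_ending_here = -5, max_so_far = 1
Position 4 (value -7): max_ending_here = -7, max_so_far = 1
Position 5 (value 11): max_ending_here = 11, max_so_far = 11
Position 6 (value -10): max_ending_here = 1, max_so_far = 11
Position 7 (value 2): max_ending_here = 3, max_so_far = 11

Maximum subarray: [11]
Maximum sum: 11

The maximum subarray is [11] with sum 11. This subarray runs from index 5 to index 5.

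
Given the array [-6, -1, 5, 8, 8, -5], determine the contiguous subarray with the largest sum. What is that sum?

Using Kadane's algorithm on [-6, -1, 5, 8, 8, -5]:

Scanning through the array:
Position 1 (value -1): max_ending_here = -1, max_so_far = -1
Position 2 (value 5): max_ending_here = 5, max_so_far = 5
Position 3 (value 8): max_ending_here = 13, max_so_far = 13
Position 4 (value 8): max_ending_here = 21, max_so_far = 21
Position 5 (value -5): max_ending_here = 16, max_so_far = 21

Maximum subarray: [5, 8, 8]
Maximum sum: 21

The maximum subarray is [5, 8, 8] with sum 21. This subarray runs from index 2 to index 4.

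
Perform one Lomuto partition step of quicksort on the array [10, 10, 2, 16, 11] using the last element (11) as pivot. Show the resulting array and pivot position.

Lomuto partition with pivot = 11:

Initial array: [10, 10, 2, 16, 11]

arr[0]=10 <= 11: swap with position 0, array becomes [10, 10, 2, 16, 11]
arr[1]=10 <= 11: swap with position 1, array becomes [10, 10, 2, 16, 11]
arr[2]=2 <= 11: swap with position 2, array becomes [10, 10, 2, 16, 11]
arr[3]=16 > 11: no swap

Place pivot at position 3: [10, 10, 2, 11, 16]
Pivot position: 3

After partitioning with pivot 11, the array becomes [10, 10, 2, 11, 16]. The pivot is placed at index 3. All elements to the left of the pivot are <= 11, and all elements to the right are > 11.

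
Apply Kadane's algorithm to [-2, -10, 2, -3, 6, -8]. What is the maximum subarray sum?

Using Kadane's algorithm on [-2, -10, 2, -3, 6, -8]:

Scanning through the array:
Position 1 (value -10): max_ending_here = -10, max_so_far = -2
Position 2 (value 2): max_ending_here = 2, max_so_far = 2
Position 3 (value -3): max_ending_here = -1, max_so_far = 2
Position 4 (value 6): max_ending_here = 6, max_so_far = 6
Position 5 (value -8): max_ending_here = -2, max_so_far = 6

Maximum subarray: [6]
Maximum sum: 6

The maximum subarray is [6] with sum 6. This subarray runs from index 4 to index 4.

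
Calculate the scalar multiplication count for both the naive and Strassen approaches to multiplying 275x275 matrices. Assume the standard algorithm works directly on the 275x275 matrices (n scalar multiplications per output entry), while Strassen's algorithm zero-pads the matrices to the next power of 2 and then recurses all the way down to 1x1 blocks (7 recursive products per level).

Matrix multiplication for 275x275 matrices:

Strassen's algorithm requires power-of-2 dimensions. Pad 275x275 to 512x512 (next power of 2).

Standard algorithm: 275^3 = 20796875 multiplications
Strassen's algorithm: 7^(log2(512)) = 7^9 = 40353607 multiplications
Difference: 20796875 - 40353607 = -19556732 (Strassen uses MORE here due to padding overhead — for small or just-over-power-of-2 n, padding can outweigh the per-level savings)

Standard: 20796875 multiplications (275^3). Strassen: 40353607 multiplications (7^9, after padding to 512x512). Strassen reduces 8 recursive multiplications to 7 at each level.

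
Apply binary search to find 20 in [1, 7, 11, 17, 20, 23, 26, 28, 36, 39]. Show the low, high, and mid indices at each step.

Binary search for 20 in [1, 7, 11, 17, 20, 23, 26, 28, 36, 39]:

lo=0, hi=9, mid=4, arr[mid]=20 -> Found target at index 4!

Binary search finds 20 at index 4 after 1 comparisons. The search repeatedly halves the search space by comparing with the middle element.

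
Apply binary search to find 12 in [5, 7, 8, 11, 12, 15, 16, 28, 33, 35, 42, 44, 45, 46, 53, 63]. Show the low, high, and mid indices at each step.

Binary search for 12 in [5, 7, 8, 11, 12, 15, 16, 28, 33, 35, 42, 44, 45, 46, 53, 63]:

lo=0, hi=15, mid=7, arr[mid]=28 -> 28 > 12, search left half
lo=0, hi=6, mid=3, arr[mid]=11 -> 11 < 12, search right half
lo=4, hi=6, mid=5, arr[mid]=15 -> 15 > 12, search left half
lo=4, hi=4, mid=4, arr[mid]=12 -> Found target at index 4!

Binary search finds 12 at index 4 after 4 comparisons. The search repeatedly halves the search space by comparing with the middle element.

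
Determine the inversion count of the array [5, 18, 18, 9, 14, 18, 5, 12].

Finding inversions in [5, 18, 18, 9, 14, 18, 5, 12]:

(1, 3): arr[1]=18 > arr[3]=9
(1, 4): arr[1]=18 > arr[4]=14
(1, 6): arr[1]=18 > arr[6]=5
(1, 7): arr[1]=18 > arr[7]=12
(2, 3): arr[2]=18 > arr[3]=9
(2, 4): arr[2]=18 > arr[4]=14
(2, 6): arr[2]=18 > arr[6]=5
(2, 7): arr[2]=18 > arr[7]=12
(3, 6): arr[3]=9 > arr[6]=5
(4, 6): arr[4]=14 > arr[6]=5
(4, 7): arr[4]=14 > arr[7]=12
(5, 6): arr[5]=18 > arr[6]=5
(5, 7): arr[5]=18 > arr[7]=12

Total inversions: 13

The array has 13 inversion(s): (1,3), (1,4), (1,6), (1,7), (2,3), (2,4), (2,6), (2,7), (3,6), (4,6), (4,7), (5,6), (5,7). Each pair (i,j) satisfies i < j and arr[i] > arr[j].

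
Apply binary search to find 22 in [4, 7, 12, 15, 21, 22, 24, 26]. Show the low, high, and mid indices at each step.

Binary search for 22 in [4, 7, 12, 15, 21, 22, 24, 26]:

lo=0, hi=7, mid=3, arr[mid]=15 -> 15 < 22, search right half
lo=4, hi=7, mid=5, arr[mid]=22 -> Found target at index 5!

Binary search finds 22 at index 5 after 2 comparisons. The search repeatedly halves the search space by comparing with the middle element.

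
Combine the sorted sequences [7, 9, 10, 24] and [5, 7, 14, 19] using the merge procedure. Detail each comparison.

Merging process:

Compare 7 vs 5: take 5 from right. Merged: [5]
Compare 7 vs 7: take 7 from left. Merged: [5, 7]
Compare 9 vs 7: take 7 from right. Merged: [5, 7, 7]
Compare 9 vs 14: take 9 from left. Merged: [5, 7, 7, 9]
Compare 10 vs 14: take 10 from left. Merged: [5, 7, 7, 9, 10]
Compare 24 vs 14: take 14 from right. Merged: [5, 7, 7, 9, 10, 14]
Compare 24 vs 19: take 19 from right. Merged: [5, 7, 7, 9, 10, 14, 19]
Append remaining from left: [24]. Merged: [5, 7, 7, 9, 10, 14, 19, 24]

Final merged array: [5, 7, 7, 9, 10, 14, 19, 24]
Total comparisons: 7

The merged array is [5, 7, 7, 9, 10, 14, 19, 24], requiring 7 comparisons. The merge step runs in O(n) time where n is the total number of elements.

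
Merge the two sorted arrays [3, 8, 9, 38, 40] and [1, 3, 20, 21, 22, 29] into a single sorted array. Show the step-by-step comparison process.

Merging process:

Compare 3 vs 1: take 1 from right. Merged: [1]
Compare 3 vs 3: take 3 from left. Merged: [1, 3]
Compare 8 vs 3: take 3 from right. Merged: [1, 3, 3]
Compare 8 vs 20: take 8 from left. Merged: [1, 3, 3, 8]
Compare 9 vs 20: take 9 from left. Merged: [1, 3, 3, 8, 9]
Compare 38 vs 20: take 20 from right. Merged: [1, 3, 3, 8, 9, 20]
Compare 38 vs 21: take 21 from right. Merged: [1, 3, 3, 8, 9, 20, 21]
Compare 38 vs 22: take 22 from right. Merged: [1, 3, 3, 8, 9, 20, 21, 22]
Compare 38 vs 29: take 29 from right. Merged: [1, 3, 3, 8, 9, 20, 21, 22, 29]
Append remaining from left: [38, 40]. Merged: [1, 3, 3, 8, 9, 20, 21, 22, 29, 38, 40]

Final merged array: [1, 3, 3, 8, 9, 20, 21, 22, 29, 38, 40]
Total comparisons: 9

The merged array is [1, 3, 3, 8, 9, 20, 21, 22, 29, 38, 40], requiring 9 comparisons. The merge step runs in O(n) time where n is the total number of elements.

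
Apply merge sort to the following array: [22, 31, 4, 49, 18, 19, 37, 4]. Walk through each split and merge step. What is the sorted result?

Merge sort trace:

Split: [22, 31, 4, 49, 18, 19, 37, 4] -> [22, 31, 4, 49] and [18, 19, 37, 4]
  Split: [22, 31, 4, 49] -> [22, 31] and [4, 49]
    Split: [22, 31] -> [22] and [31]
    Merge: [22] + [31] -> [22, 31]
    Split: [4, 49] -> [4] and [49]
    Merge: [4] + [49] -> [4, 49]
  Merge: [22, 31] + [4, 49] -> [4, 22, 31, 49]
  Split: [18, 19, 37, 4] -> [18, 19] and [37, 4]
    Split: [18, 19] -> [18] and [19]
    Merge: [18] + [19] -> [18, 19]
    Split: [37, 4] -> [37] and [4]
    Merge: [37] + [4] -> [4, 37]
  Merge: [18, 19] + [4, 37] -> [4, 18, 19, 37]
Merge: [4, 22, 31, 49] + [4, 18, 19, 37] -> [4, 4, 18, 19, 22, 31, 37, 49]

Final sorted array: [4, 4, 18, 19, 22, 31, 37, 49]

The merge sort proceeds by recursively splitting the array and merging sorted halves.
After all merges, the sorted array is [4, 4, 18, 19, 22, 31, 37, 49].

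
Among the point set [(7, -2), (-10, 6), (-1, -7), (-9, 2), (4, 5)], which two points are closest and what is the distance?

Computing all pairwise distances among 5 points:

d((7, -2), (-10, 6)) = 18.7883
d((7, -2), (-1, -7)) = 9.434
d((7, -2), (-9, 2)) = 16.4924
d((7, -2), (4, 5)) = 7.6158
d((-10, 6), (-1, -7)) = 15.8114
d((-10, 6), (-9, 2)) = 4.1231 <-- minimum
d((-10, 6), (4, 5)) = 14.0357
d((-1, -7), (-9, 2)) = 12.0416
d((-1, -7), (4, 5)) = 13.0
d((-9, 2), (4, 5)) = 13.3417

Closest pair: (-10, 6) and (-9, 2) with distance 4.1231

The closest pair is (-10, 6) and (-9, 2) with Euclidean distance 4.1231. For 5 points, brute-force pairwise comparison is shown above. For large n, the divide-and-conquer algorithm (sort by x, recurse on halves, check the dividing strip) achieves O(n log n).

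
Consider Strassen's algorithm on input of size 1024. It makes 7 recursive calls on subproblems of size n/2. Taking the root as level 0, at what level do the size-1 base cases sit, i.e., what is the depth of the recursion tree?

For divide and conquer with division factor 2:

Problem sizes at each level:
Level 0: 1024
Level 1: 512
Level 2: 256
Level 3: 128
Level 4: 64
Level 5: 32
Level 6: 16
Level 7: 8
Level 8: 4
Level 9: 2
Level 10: 1

The root is level 0 and the size-1 base case is level 10 (the tree spans levels 0 through 10, i.e. 11 levels counting the root), so the depth is the number of divisions: log_2(1024) = 10

The recursion tree depth is log_2(1024) = 10. At each level, the problem size is divided by 2, so it takes 10 divisions to reduce to a base case of size 1. The algorithm makes 7 recursive calls at each level.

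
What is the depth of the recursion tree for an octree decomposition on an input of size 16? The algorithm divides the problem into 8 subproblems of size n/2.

For divide and conquer with division factor 2:

Problem sizes at each level:
Level 0: 16
Level 1: 8
Level 2: 4
Level 3: 2
Level 4: 1

The root is level 0 and the size-1 base case is level 4 (the tree spans levels 0 through 4, i.e. 5 levels counting the root), so the depth is the number of divisions: log_2(16) = 4

The recursion tree depth is log_2(16) = 4. At each level, the problem size is divided by 2, so it takes 4 divisions to reduce to a base case of size 1. The algorithm makes 8 recursive calls at each level.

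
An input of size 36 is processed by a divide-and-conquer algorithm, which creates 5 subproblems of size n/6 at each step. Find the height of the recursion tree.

For divide and conquer with division factor 6:

Problem sizes at each level:
Level 0: 36
Level 1: 6
Level 2: 1

The root is level 0 and the size-1 base case is level 2 (the tree spans levels 0 through 2, i.e. 3 levels counting the root), so the depth is the number of divisions: log_6(36) = 2

The recursion tree depth is log_6(36) = 2. At each level, the problem size is divided by 6, so it takes 2 divisions to reduce to a base case of size 1. The algorithm makes 5 recursive calls at each level.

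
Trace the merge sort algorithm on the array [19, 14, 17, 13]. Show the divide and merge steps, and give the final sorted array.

Merge sort trace:

Split: [19, 14, 17, 13] -> [19, 14] and [17, 13]
  Split: [19, 14] -> [19] and [14]
  Merge: [19] + [14] -> [14, 19]
  Split: [17, 13] -> [17] and [13]
  Merge: [17] + [13] -> [13, 17]
Merge: [14, 19] + [13, 17] -> [13, 14, 17, 19]

Final sorted array: [13, 14, 17, 19]

The merge sort proceeds by recursively splitting the array and merging sorted halves.
After all merges, the sorted array is [13, 14, 17, 19].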